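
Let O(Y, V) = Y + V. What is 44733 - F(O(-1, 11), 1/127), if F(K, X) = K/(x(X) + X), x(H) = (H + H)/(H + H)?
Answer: 2862277/64 ≈ 44723.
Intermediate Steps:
x(H) = 1 (x(H) = (2*H)/((2*H)) = (2*H)*(1/(2*H)) = 1)
O(Y, V) = V + Y
F(K, X) = K/(1 + X)
44733 - F(O(-1, 11), 1/127) = 44733 - (11 - 1)/(1 + 1/127) = 44733 - 10/(1 + 1/127) = 44733 - 10/128/127 = 44733 - 10*127/128 = 44733 - 1*635/64 = 44733 - 635/64 = 2862277/64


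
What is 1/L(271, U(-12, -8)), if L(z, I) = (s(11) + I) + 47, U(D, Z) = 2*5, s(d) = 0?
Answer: 1/57 ≈ 0.017544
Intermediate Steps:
U(D, Z) = 10
L(z, I) = 47 + I (L(z, I) = (0 + I) + 47 = I + 47 = 47 + I)
1/L(271, U(-12, -8)) = 1/(47 + 10) = 1/57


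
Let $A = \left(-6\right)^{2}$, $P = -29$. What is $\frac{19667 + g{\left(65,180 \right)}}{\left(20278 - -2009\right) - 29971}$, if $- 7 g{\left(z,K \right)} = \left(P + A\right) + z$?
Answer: $- \frac{137597}{53788} \approx -2.5581$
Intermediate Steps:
$A = 36$
$g{\left(z,K \right)} = -1 - \frac{z}{7}$ ($g{\left(z,K \right)} = - \frac{\left(-29 + 36\right) + z}{7} = - \frac{7 + z}{7} = -1 - \frac{z}{7}$)
$\frac{19667 + g{\left(65,180 \right)}}{\left(20278 - -2009\right) - 29971} = \frac{19667 - \frac{72}{7}}{\left(20278 - -2009\right) - 29971} = \frac{19667 - \frac{72}{7}}{\left(20278 + 2009\right) - 29971} = \frac{19667 - \frac{72}{7}}{22287 - 29971} = \frac{137597}{7 \left(-7684\right)} = \frac{137597}{7} \left(- \frac{1}{7684}\right) = - \frac{137597}{53788}$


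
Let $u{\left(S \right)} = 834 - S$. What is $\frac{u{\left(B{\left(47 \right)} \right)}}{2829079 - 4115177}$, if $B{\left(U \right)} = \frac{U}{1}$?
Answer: $- \frac{787}{1286098} \approx -0.00061193$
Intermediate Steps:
$B{\left(U \right)} = U$ ($B{\left(U \right)} = U 1 = U$)
$\frac{u{\left(B{\left(47 \right)} \right)}}{2829079 - 4115177} = \frac{834 - 47}{2829079 - 4115177} = \frac{834 - 47}{-1286098} = 787 \left(- \frac{1}{1286098}\right) = - \frac{787}{1286098}$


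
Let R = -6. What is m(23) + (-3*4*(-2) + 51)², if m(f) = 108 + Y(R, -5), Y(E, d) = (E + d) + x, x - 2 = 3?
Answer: 5727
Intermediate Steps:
x = 5 (x = 2 + 3 = 5)
Y(E, d) = 5 + E + d (Y(E, d) = (E + d) + 5 = 5 + E + d)
m(f) = 102 (m(f) = 108 + (5 - 6 - 5) = 108 - 6 = 102)
m(23) + (-3*4*(-2) + 51)² = 102 + (-3*4*(-2) + 51)² = 102 + (-12*(-2) + 51)² = 102 + (24 + 51)² = 102 + 75² = 102 + 5625 = 5727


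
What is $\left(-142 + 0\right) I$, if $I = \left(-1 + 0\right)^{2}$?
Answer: $-142$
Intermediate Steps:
$I = 1$ ($I = \left(-1\right)^{2} = 1$)
$\left(-142 + 0\right) I = \left(-142 + 0\right) 1 = \left(-142\right) 1 = -142$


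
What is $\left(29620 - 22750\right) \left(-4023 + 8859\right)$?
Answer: $33223320$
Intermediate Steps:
$\left(29620 - 22750\right) \left(-4023 + 8859\right) = \left(29620 - 22750\right) 4836 = 6870 \cdot 4836 = 33223320$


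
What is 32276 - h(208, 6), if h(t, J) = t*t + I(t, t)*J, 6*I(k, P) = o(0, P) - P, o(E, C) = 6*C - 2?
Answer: -12026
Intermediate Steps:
o(E, C) = -2 + 6*C
I(k, P) = -1/3 + 5*P/6 (I(k, P) = ((-2 + 6*P) - P)/6 = (-2 + 5*P)/6 = -1/3 + 5*P/6)
h(t, J) = t**2 + J*(-1/3 + 5*t/6) (h(t, J) = t*t + (-1/3 + 5*t/6)*J = t**2 + J*(-1/3 + 5*t/6))
32276 - h(208, 6) = 32276 - (208**2 + (1/6)*6*(-2 + 5*208)) = 32276 - (43264 + (1/6)*6*(-2 + 1040)) = 32276 - (43264 + (1/6)*6*1038) = 32276 - (43264 + 1038) = 32276 - 1*44302 = 32276 - 44302 = -12026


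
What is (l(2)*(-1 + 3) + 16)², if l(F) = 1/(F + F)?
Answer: 1089/4 ≈ 272.25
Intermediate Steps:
l(F) = 1/(2*F)
(l(2)*(-1 + 3) + 16)² = (((½)/2)*(-1 + 3) + 16)² = (((½)*(½))*2 + 16)² = ((¼)*2 + 16)² = (½ + 16)² = (33/2)² = 1089/4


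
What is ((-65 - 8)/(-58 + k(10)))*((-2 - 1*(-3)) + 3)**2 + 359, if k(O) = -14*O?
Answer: 36125/99 ≈ 364.90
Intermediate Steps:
((-65 - 8)/(-58 + k(10)))*((-2 - 1*(-3)) + 3)**2 + 359 = ((-65 - 8)/(-58 - 14*10))*((-2 - 1*(-3)) + 3)**2 + 359 = (-73/(-58 - 140))*((-2 + 3) + 3)**2 + 359 = (-73/(-198))*(1 + 3)**2 + 359 = -73*(-1/198)*4**2 + 359 = (73/198)*16 + 359 = 584/99 + 359 = 36125/99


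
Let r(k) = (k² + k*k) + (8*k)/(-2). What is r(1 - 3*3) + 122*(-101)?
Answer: -12162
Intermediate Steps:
r(k) = -4*k + 2*k² (r(k) = (k² + k²) + (8*k)*(-½) = 2*k² - 4*k = -4*k + 2*k²)
r(1 - 3*3) + 122*(-101) = 2*(1 - 3*3)*(-2 + (1 - 3*3)) + 122*(-101) = 2*(1 - 9)*(-2 + (1 - 9)) - 12322 = 2*(-8)*(-2 - 8) - 12322 = 2*(-8)*(-10) - 12322 = 160 - 12322 = -12162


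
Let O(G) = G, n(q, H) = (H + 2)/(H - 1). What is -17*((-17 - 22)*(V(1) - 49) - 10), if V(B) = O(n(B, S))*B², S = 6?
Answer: -156281/5 ≈ -31256.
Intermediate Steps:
n(q, H) = (2 + H)/(-1 + H)
V(B) = 8*B²/5 (V(B) = ((2 + 6)/(-1 + 6))*B² = (8/5)*B² = ((⅕)*8)*B² = 8*B²/5)
-17*((-17 - 22)*(V(1) - 49) - 10) = -17*((-17 - 22)*((8/5)*1² - 49) - 10) = -17*(-39*((8/5)*1 - 49) - 10) = -17*(-39*(8/5 - 49) - 10) = -17*(-39*(-237/5) - 10) = -17*(9243/5 - 10) = -17*9193/5 = -156281/5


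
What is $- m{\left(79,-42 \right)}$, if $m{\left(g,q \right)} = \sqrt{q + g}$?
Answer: $- \sqrt{37} \approx -6.0828$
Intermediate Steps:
$m{\left(g,q \right)} = \sqrt{g + q}$
$- m{\left(79,-42 \right)} = - \sqrt{79 - 42} = - \sqrt{37}$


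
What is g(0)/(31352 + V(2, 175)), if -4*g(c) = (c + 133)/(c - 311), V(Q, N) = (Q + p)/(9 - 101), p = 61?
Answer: 3059/897023831 ≈ 3.4102e-6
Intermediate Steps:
V(Q, N) = -61/92 - Q/92 (V(Q, N) = (Q + 61)/(9 - 101) = (61 + Q)/(-92) = (61 + Q)*(-1/92) = -61/92 - Q/92)
g(c) = -(133 + c)/(4*(-311 + c)) (g(c) = -(c + 133)/(4*(c - 311)) = -(133 + c)/(4*(-311 + c)))
g(0)/(31352 + V(2, 175)) = ((-133 - 1*0)/(4*(-311 + 0)))/(31352 + (-61/92 - 1/92*2)) = ((¼)*(-133 + 0)/(-311))/(31352 + (-61/92 - 1/46)) = ((¼)*(-1/311)*(-133))/(31352 - 63/92) = 133/(1244*(2884321/92)) = (133/1244)*(92/2884321) = 3059/897023831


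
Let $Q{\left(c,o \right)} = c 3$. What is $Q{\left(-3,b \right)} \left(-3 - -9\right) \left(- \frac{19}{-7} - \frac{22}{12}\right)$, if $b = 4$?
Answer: $- \frac{333}{7} \approx -47.571$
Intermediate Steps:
$Q{\left(c,o \right)} = 3 c$
$Q{\left(-3,b \right)} \left(-3 - -9\right) \left(- \frac{19}{-7} - \frac{22}{12}\right) = 3 \left(-3\right) \left(-3 - -9\right) \left(- \frac{19}{-7} - \frac{22}{12}\right) = - 9 \left(-3 + 9\right) \left(\left(-19\right) \left(- \frac{1}{7}\right) - \frac{11}{6}\right) = \left(-9\right) 6 \left(\frac{19}{7} - \frac{11}{6}\right) = \left(-54\right) \frac{37}{42} = - \frac{333}{7}$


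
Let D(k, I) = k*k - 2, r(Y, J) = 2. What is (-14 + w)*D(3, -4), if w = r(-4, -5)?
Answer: -84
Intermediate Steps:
D(k, I) = -2 + k² (D(k, I) = k² - 2 = -2 + k²)
w = 2
(-14 + w)*D(3, -4) = (-14 + 2)*(-2 + 3²) = -12*(-2 + 9) = -12*7 = -84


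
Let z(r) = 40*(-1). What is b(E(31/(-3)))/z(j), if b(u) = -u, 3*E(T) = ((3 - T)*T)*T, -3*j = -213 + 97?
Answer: 961/81 ≈ 11.864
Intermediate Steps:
j = 116/3 (j = -(-213 + 97)/3 = -⅓*(-116) = 116/3 ≈ 38.667)
z(r) = -40
E(T) = T²*(3 - T)/3 (E(T) = (((3 - T)*T)*T)/3 = ((T*(3 - T))*T)/3 = (T²*(3 - T))/3 = T²*(3 - T)/3)
b(E(31/(-3)))/z(j) = -(31/(-3))²*(3 - 31/(-3))/3/(-40) = -(31*(-⅓))²*(3 - 31*(-1)/3)/3*(-1/40) = -(-31/3)²*(3 - 1*(-31/3))/3*(-1/40) = -961*(3 + 31/3)/(3*9)*(-1/40) = -961*40/(3*9*3)*(-1/40) = -1*38440/81*(-1/40) = -38440/81*(-1/40) = 961/81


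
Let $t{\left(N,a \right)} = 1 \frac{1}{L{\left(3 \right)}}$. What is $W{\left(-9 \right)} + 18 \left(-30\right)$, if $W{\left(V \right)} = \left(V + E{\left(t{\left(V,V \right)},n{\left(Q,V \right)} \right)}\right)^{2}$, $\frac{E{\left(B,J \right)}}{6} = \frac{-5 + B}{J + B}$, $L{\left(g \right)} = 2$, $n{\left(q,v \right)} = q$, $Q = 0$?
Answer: $3429$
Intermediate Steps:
$t{\left(N,a \right)} = \frac{1}{2}$ ($t{\left(N,a \right)} = 1 \cdot \frac{1}{2} = \frac{1}{2}$)
$E{\left(B,J \right)} = \frac{6 \left(-5 + B\right)}{B + J}$ ($E{\left(B,J \right)} = 6 \frac{-5 + B}{J + B} = 6 \frac{-5 + B}{B + J} = \frac{6 \left(-5 + B\right)}{B + J}$)
$W{\left(V \right)} = \left(-54 + V\right)^{2}$ ($W{\left(V \right)} = \left(V + \frac{6 \left(-5 + \frac{1}{2}\right)}{\frac{1}{2} + 0}\right)^{2} = \left(V + 6 \frac{1}{\frac{1}{2}} \left(- \frac{9}{2}\right)\right)^{2} = \left(V + 6 \cdot 2 \left(- \frac{9}{2}\right)\right)^{2} = \left(V - 54\right)^{2} = \left(-54 + V\right)^{2}$)
$W{\left(-9 \right)} + 18 \left(-30\right) = \left(-54 - 9\right)^{2} + 18 \left(-30\right) = \left(-63\right)^{2} - 540 = 3969 - 540 = 3429$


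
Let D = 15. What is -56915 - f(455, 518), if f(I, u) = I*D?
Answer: -63740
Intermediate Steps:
f(I, u) = 15*I (f(I, u) = I*15 = 15*I)
-56915 - f(455, 518) = -56915 - 15*455 = -56915 - 1*6825 = -56915 - 6825 = -63740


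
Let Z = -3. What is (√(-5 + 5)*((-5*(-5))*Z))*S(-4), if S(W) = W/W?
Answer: 0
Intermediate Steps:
S(W) = 1
(√(-5 + 5)*((-5*(-5))*Z))*S(-4) = (√(-5 + 5)*(-5*(-5)*(-3)))*1 = (√0*(25*(-3)))*1 = (0*(-75))*1 = 0*1 = 0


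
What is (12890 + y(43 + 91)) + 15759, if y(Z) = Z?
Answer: 28783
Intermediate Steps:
(12890 + y(43 + 91)) + 15759 = (12890 + (43 + 91)) + 15759 = (12890 + 134) + 15759 = 13024 + 15759 = 28783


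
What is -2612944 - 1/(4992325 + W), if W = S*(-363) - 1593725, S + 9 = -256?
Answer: -9131703626481/3494795 ≈ -2.6129e+6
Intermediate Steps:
S = -265 (S = -9 - 256 = -265)
W = -1497530 (W = -265*(-363) - 1593725 = 96195 - 1593725 = -1497530)
-2612944 - 1/(4992325 + W) = -2612944 - 1/(4992325 - 1497530) = -2612944 - 1/3494795 = -9131703626481/3494795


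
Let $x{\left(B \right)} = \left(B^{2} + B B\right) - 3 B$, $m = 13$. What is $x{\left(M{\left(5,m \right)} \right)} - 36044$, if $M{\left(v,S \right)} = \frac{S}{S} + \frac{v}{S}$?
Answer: $- \frac{6091490}{169} \approx -36044.0$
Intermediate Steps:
$M{\left(v,S \right)} = 1 + \frac{v}{S}$
$x{\left(B \right)} = - 3 B + 2 B^{2}$ ($x{\left(B \right)} = \left(B^{2} + B^{2}\right) - 3 B = 2 B^{2} - 3 B = - 3 B + 2 B^{2}$)
$x{\left(M{\left(5,m \right)} \right)} - 36044 = \frac{13 + 5}{13} \left(-3 + 2 \frac{13 + 5}{13}\right) - 36044 = \frac{1}{13} \cdot 18 \left(-3 + 2 \cdot \frac{1}{13} \cdot 18\right) - 36044 = \frac{18 \left(-3 + 2 \cdot \frac{18}{13}\right)}{13} - 36044 = \frac{18 \left(-3 + \frac{36}{13}\right)}{13} - 36044 = \frac{18}{13} \left(- \frac{3}{13}\right) - 36044 = - \frac{54}{169} - 36044 = - \frac{6091490}{169}$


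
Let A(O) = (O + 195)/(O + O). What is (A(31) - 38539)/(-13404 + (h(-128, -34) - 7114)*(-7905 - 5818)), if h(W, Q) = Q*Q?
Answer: -597298/1267097565 ≈ -0.00047139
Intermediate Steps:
h(W, Q) = Q**2
A(O) = (195 + O)/(2*O) (A(O) = (195 + O)/((2*O)) = (195 + O)*(1/(2*O)) = (195 + O)/(2*O))
(A(31) - 38539)/(-13404 + (h(-128, -34) - 7114)*(-7905 - 5818)) = ((1/2)*(195 + 31)/31 - 38539)/(-13404 + ((-34)**2 - 7114)*(-7905 - 5818)) = ((1/2)*(1/31)*226 - 38539)/(-13404 + (1156 - 7114)*(-13723)) = (113/31 - 38539)/(-13404 - 5958*(-13723)) = -1194596/(31*(-13404 + 81761634)) = -1194596/31/81748230 = -1194596/31*1/81748230 = -597298/1267097565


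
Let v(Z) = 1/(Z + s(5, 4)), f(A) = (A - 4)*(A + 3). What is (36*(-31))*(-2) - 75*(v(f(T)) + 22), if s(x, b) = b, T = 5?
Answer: 2303/4 ≈ 575.75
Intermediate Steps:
f(A) = (-4 + A)*(3 + A)
v(Z) = 1/(4 + Z) (v(Z) = 1/(Z + 4) = 1/(4 + Z))
(36*(-31))*(-2) - 75*(v(f(T)) + 22) = (36*(-31))*(-2) - 75*(1/(4 + (-12 + 5² - 1*5)) + 22) = -1116*(-2) - 75*(1/(4 + (-12 + 25 - 5)) + 22) = 2232 - 75*(1/(4 + 8) + 22) = 2232 - 75*(1/12 + 22) = 2232 - 75*265/12 = 2232 - 6625/4 = 2303/4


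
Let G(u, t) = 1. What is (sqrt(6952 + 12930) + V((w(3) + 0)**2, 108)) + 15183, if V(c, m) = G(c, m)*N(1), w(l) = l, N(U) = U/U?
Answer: 15184 + sqrt(19882) ≈ 15325.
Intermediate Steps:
N(U) = 1
V(c, m) = 1 (V(c, m) = 1*1 = 1)
(sqrt(6952 + 12930) + V((w(3) + 0)**2, 108)) + 15183 = (sqrt(6952 + 12930) + 1) + 15183 = (sqrt(19882) + 1) + 15183 = (1 + sqrt(19882)) + 15183 = 15184 + sqrt(19882)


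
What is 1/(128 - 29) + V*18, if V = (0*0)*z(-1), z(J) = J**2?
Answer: 1/99 ≈ 0.010101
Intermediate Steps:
V = 0 (V = (0*0)*(-1)**2 = 0*1 = 0)
1/(128 - 29) + V*18 = 1/(128 - 29) + 0*18 = 1/99 + 0 = 1/99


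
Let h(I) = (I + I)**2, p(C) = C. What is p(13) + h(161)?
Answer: 103697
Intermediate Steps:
h(I) = 4*I**2 (h(I) = (2*I)**2 = 4*I**2)
p(13) + h(161) = 13 + 4*161**2 = 13 + 4*25921 = 13 + 103684 = 103697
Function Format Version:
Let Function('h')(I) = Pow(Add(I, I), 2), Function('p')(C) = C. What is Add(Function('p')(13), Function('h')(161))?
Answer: 103697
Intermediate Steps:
Function('h')(I) = Mul(4, Pow(I, 2)) (Function('h')(I) = Pow(Mul(2, I), 2) = Mul(4, Pow(I, 2)))
Add(Function('p')(13), Function('h')(161)) = Add(13, Mul(4, Pow(161, 2))) = Add(13, Mul(4, 25921)) = Add(13, 103684) = 103697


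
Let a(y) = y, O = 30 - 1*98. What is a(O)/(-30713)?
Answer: 68/30713 ≈ 0.0022140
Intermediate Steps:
O = -68 (O = 30 - 98 = -68)
a(O)/(-30713) = -68/(-30713) = -68*(-1/30713) = 68/30713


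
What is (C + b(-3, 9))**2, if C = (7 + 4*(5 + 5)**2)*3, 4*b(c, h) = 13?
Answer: 23980609/16 ≈ 1.4988e+6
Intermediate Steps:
b(c, h) = 13/4 (b(c, h) = (1/4)*13 = 13/4)
C = 1221 (C = (7 + 4*10**2)*3 = (7 + 4*100)*3 = (7 + 400)*3 = 407*3 = 1221)
(C + b(-3, 9))**2 = (1221 + 13/4)**2 = (4897/4)**2 = 23980609/16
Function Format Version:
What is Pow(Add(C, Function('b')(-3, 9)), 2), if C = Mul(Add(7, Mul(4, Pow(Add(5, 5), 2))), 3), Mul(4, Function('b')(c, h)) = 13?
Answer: Rational(23980609, 16) ≈ 1.4988e+6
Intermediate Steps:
Function('b')(c, h) = Rational(13, 4) (Function('b')(c, h) = Mul(Rational(1, 4), 13) = Rational(13, 4))
C = 1221 (C = Mul(Add(7, Mul(4, Pow(10, 2))), 3) = Mul(Add(7, Mul(4, 100)), 3) = Mul(Add(7, 400), 3) = Mul(407, 3) = 1221)
Pow(Add(C, Function('b')(-3, 9)), 2) = Pow(Add(1221, Rational(13, 4)), 2) = Pow(Rational(4897, 4), 2) = Rational(23980609, 16)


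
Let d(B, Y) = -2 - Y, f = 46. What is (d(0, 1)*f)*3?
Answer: -414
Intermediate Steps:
(d(0, 1)*f)*3 = ((-2 - 1*1)*46)*3 = ((-2 - 1)*46)*3 = -3*46*3 = -138*3 = -414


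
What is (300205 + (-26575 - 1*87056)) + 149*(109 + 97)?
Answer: 217268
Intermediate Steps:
(300205 + (-26575 - 1*87056)) + 149*(109 + 97) = (300205 + (-26575 - 87056)) + 149*206 = (300205 - 113631) + 30694 = 186574 + 30694 = 217268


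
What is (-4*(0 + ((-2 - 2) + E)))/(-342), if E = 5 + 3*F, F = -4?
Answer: -22/171 ≈ -0.12865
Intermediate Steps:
E = -7 (E = 5 + 3*(-4) = 5 - 12 = -7)
(-4*(0 + ((-2 - 2) + E)))/(-342) = (-4*(0 + ((-2 - 2) - 7)))/(-342) = -(-2)*(0 + (-4 - 7))/171 = -(-2)*(0 - 11)/171 = -(-2)*(-11)/171 = -1/342*44 = -22/171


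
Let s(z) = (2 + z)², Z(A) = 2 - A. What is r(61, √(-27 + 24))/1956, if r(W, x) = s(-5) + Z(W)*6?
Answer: -115/652 ≈ -0.17638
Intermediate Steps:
r(W, x) = 21 - 6*W (r(W, x) = (2 - 5)² + (2 - W)*6 = (-3)² + (12 - 6*W) = 9 + (12 - 6*W) = 21 - 6*W)
r(61, √(-27 + 24))/1956 = (21 - 6*61)/1956 = (21 - 366)*(1/1956) = -345*1/1956 = -115/652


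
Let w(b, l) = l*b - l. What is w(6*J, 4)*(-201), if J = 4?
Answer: -18492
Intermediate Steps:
w(b, l) = -l + b*l (w(b, l) = b*l - l = -l + b*l)
w(6*J, 4)*(-201) = (4*(-1 + 6*4))*(-201) = (4*(-1 + 24))*(-201) = (4*23)*(-201) = 92*(-201) = -18492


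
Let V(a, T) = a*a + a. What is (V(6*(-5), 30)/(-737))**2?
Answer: 756900/543169 ≈ 1.3935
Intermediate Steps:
V(a, T) = a + a**2 (V(a, T) = a**2 + a = a + a**2)
(V(6*(-5), 30)/(-737))**2 = (((6*(-5))*(1 + 6*(-5)))/(-737))**2 = (-30*(1 - 30)*(-1/737))**2 = (-30*(-29)*(-1/737))**2 = (870*(-1/737))**2 = (-870/737)**2 = 756900/543169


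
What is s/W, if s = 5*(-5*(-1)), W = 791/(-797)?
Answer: -19925/791 ≈ -25.190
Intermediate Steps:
W = -791/797 (W = 791*(-1/797) = -791/797 ≈ -0.99247)
s = 25 (s = 5*5 = 25)
s/W = 25/(-791/797) = 25*(-797/791) = -19925/791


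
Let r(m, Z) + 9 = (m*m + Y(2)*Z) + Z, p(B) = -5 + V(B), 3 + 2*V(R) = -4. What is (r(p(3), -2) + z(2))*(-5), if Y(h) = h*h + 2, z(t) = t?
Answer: -1025/4 ≈ -256.25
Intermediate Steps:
V(R) = -7/2 (V(R) = -3/2 + (½)*(-4) = -3/2 - 2 = -7/2)
p(B) = -17/2 (p(B) = -5 - 7/2 = -17/2)
Y(h) = 2 + h² (Y(h) = h² + 2 = 2 + h²)
r(m, Z) = -9 + m² + 7*Z (r(m, Z) = -9 + ((m*m + (2 + 2²)*Z) + Z) = -9 + ((m² + (2 + 4)*Z) + Z) = -9 + ((m² + 6*Z) + Z) = -9 + (m² + 7*Z) = -9 + m² + 7*Z)
(r(p(3), -2) + z(2))*(-5) = ((-9 + (-17/2)² + 7*(-2)) + 2)*(-5) = ((-9 + 289/4 - 14) + 2)*(-5) = (197/4 + 2)*(-5) = (205/4)*(-5) = -1025/4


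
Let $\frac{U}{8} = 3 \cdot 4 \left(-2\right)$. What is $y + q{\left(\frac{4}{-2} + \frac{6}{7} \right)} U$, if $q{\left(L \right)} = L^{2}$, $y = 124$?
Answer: $- \frac{6212}{49} \approx -126.78$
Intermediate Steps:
$U = -192$ ($U = 8 \cdot 3 \cdot 4 \left(-2\right) = 8 \cdot 12 \left(-2\right) = 8 \left(-24\right) = -192$)
$y + q{\left(\frac{4}{-2} + \frac{6}{7} \right)} U = 124 + \left(\frac{4}{-2} + \frac{6}{7}\right)^{2} \left(-192\right) = 124 + \left(4 \left(- \frac{1}{2}\right) + 6 \cdot \frac{1}{7}\right)^{2} \left(-192\right) = 124 + \left(-2 + \frac{6}{7}\right)^{2} \left(-192\right) = 124 + \left(- \frac{8}{7}\right)^{2} \left(-192\right) = 124 + \frac{64}{49} \left(-192\right) = 124 - \frac{12288}{49} = - \frac{6212}{49}$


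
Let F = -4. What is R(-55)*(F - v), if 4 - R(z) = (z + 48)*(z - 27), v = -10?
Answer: -3420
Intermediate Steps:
R(z) = 4 - (-27 + z)*(48 + z) (R(z) = 4 - (z + 48)*(z - 27) = 4 - (48 + z)*(-27 + z) = 4 - (-27 + z)*(48 + z))
R(-55)*(F - v) = (1300 - 1*(-55)² - 21*(-55))*(-4 - 1*(-10)) = (1300 - 1*3025 + 1155)*(-4 + 10) = (1300 - 3025 + 1155)*6 = -570*6 = -3420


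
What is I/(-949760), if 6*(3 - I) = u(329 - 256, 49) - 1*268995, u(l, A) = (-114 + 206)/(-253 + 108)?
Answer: -39006977/826291200 ≈ -0.047207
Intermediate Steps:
u(l, A) = -92/145 (u(l, A) = 92/(-145) = 92*(-1/145) = -92/145)
I = 39006977/870 (I = 3 - (-92/145 - 1*268995)/6 = 3 - (-92/145 - 268995)/6 = 3 - 1/6*(-39004367/145) = 3 + 39004367/870 = 39006977/870 ≈ 44836.)
I/(-949760) = (39006977/870)/(-949760) = (39006977/870)*(-1/949760) = -39006977/826291200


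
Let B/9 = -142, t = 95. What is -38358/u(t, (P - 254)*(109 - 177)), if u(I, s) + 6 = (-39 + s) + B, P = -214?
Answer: -4262/3389 ≈ -1.2576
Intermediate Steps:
B = -1278 (B = 9*(-142) = -1278)
u(I, s) = -1323 + s (u(I, s) = -6 + ((-39 + s) - 1278) = -6 + (-1317 + s) = -1323 + s)
-38358/u(t, (P - 254)*(109 - 177)) = -38358/(-1323 + (-214 - 254)*(109 - 177)) = -38358/(-1323 - 468*(-68)) = -38358/(-1323 + 31824) = -38358/30501 = -38358*1/30501 = -4262/3389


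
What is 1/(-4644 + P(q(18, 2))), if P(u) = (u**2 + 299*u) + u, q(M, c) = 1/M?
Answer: -324/1499255 ≈ -0.00021611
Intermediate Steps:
P(u) = u**2 + 300*u
1/(-4644 + P(q(18, 2))) = 1/(-4644 + (300 + 1/18)/18) = 1/(-4644 + (1/18)*(5401/18)) = 1/(-4644 + 5401/324) = 1/(-1499255/324) = -324/1499255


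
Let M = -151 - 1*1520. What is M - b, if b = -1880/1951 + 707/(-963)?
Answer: -3136306726/1878813 ≈ -1669.3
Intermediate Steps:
b = -3189797/1878813 (b = -1880*1/1951 + 707*(-1/963) = -1880/1951 - 707/963 = -3189797/1878813 ≈ -1.6978)
M = -1671 (M = -151 - 1520 = -1671)
M - b = -1671 - 1*(-3189797/1878813) = -1671 + 3189797/1878813 = -3136306726/1878813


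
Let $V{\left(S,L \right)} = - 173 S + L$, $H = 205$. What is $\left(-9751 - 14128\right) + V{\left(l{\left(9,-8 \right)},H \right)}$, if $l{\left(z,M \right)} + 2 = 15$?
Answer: $-25923$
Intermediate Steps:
$l{\left(z,M \right)} = 13$ ($l{\left(z,M \right)} = -2 + 15 = 13$)
$V{\left(S,L \right)} = L - 173 S$
$\left(-9751 - 14128\right) + V{\left(l{\left(9,-8 \right)},H \right)} = \left(-9751 - 14128\right) + \left(205 - 2249\right) = -23879 - 2044 = -25923$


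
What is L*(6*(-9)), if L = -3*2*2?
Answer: 648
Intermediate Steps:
L = -12 (L = -6*2 = -12)
L*(6*(-9)) = -72*(-9) = -12*(-54) = 648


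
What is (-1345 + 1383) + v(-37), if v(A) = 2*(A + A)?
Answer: -110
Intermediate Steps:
v(A) = 4*A (v(A) = 2*(2*A) = 4*A)
(-1345 + 1383) + v(-37) = (-1345 + 1383) + 4*(-37) = 38 - 148 = -110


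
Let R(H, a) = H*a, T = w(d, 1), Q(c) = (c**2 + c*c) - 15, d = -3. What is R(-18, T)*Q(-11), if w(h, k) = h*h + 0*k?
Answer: -36774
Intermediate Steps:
w(h, k) = h**2 (w(h, k) = h**2 + 0 = h**2)
Q(c) = -15 + 2*c**2 (Q(c) = (c**2 + c**2) - 15 = 2*c**2 - 15 = -15 + 2*c**2)
T = 9 (T = (-3)**2 = 9)
R(-18, T)*Q(-11) = (-18*9)*(-15 + 2*(-11)**2) = -162*(-15 + 2*121) = -162*(-15 + 242) = -162*227 = -36774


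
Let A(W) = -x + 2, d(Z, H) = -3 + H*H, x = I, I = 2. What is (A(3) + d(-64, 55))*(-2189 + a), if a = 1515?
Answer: -2036828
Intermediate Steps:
x = 2
d(Z, H) = -3 + H²
A(W) = 0 (A(W) = -1*2 + 2 = -2 + 2 = 0)
(A(3) + d(-64, 55))*(-2189 + a) = (0 + (-3 + 55²))*(-2189 + 1515) = (0 + (-3 + 3025))*(-674) = (0 + 3022)*(-674) = 3022*(-674) = -2036828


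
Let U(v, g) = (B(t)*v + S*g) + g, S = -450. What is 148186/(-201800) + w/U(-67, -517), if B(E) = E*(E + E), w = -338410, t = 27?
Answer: -44107150571/13565702300 ≈ -3.2514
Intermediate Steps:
B(E) = 2*E² (B(E) = E*(2*E) = 2*E²)
U(v, g) = -449*g + 1458*v (U(v, g) = ((2*27²)*v - 450*g) + g = ((2*729)*v - 450*g) + g = (1458*v - 450*g) + g = (-450*g + 1458*v) + g = -449*g + 1458*v)
148186/(-201800) + w/U(-67, -517) = 148186/(-201800) - 338410/(-449*(-517) + 1458*(-67)) = 148186*(-1/201800) - 338410/(232133 - 97686) = -74093/100900 - 338410/134447 = -44107150571/13565702300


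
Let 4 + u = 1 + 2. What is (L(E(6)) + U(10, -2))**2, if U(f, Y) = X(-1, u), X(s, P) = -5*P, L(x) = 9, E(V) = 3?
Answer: 196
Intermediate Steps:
u = -1 (u = -4 + (1 + 2) = -4 + 3 = -1)
U(f, Y) = 5 (U(f, Y) = -5*(-1) = 5)
(L(E(6)) + U(10, -2))**2 = (9 + 5)**2 = 14**2 = 196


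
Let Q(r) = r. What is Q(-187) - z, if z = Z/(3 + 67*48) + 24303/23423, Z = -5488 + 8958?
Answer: -14259054286/75398637 ≈ -189.12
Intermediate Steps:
Z = 3470
z = 159509167/75398637 (z = 3470/(3 + 67*48) + 24303/23423 = 3470/(3 + 3216) + 24303*(1/23423) = 3470/3219 + 24303/23423 = 159509167/75398637 ≈ 2.1155)
Q(-187) - z = -187 - 1*159509167/75398637 = -187 - 159509167/75398637 = -14259054286/75398637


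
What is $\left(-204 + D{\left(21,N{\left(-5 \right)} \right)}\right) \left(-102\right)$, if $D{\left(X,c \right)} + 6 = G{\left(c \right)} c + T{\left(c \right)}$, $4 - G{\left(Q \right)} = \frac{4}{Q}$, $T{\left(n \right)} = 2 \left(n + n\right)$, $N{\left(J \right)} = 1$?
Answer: $21012$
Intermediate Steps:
$T{\left(n \right)} = 4 n$ ($T{\left(n \right)} = 2 \cdot 2 n = 4 n$)
$G{\left(Q \right)} = 4 - \frac{4}{Q}$
$D{\left(X,c \right)} = -6 + 4 c + c \left(4 - \frac{4}{c}\right)$ ($D{\left(X,c \right)} = -6 + \left(\left(4 - \frac{4}{c}\right) c + 4 c\right) = -6 + \left(c \left(4 - \frac{4}{c}\right) + 4 c\right) = -6 + \left(4 c + c \left(4 - \frac{4}{c}\right)\right) = -6 + 4 c + c \left(4 - \frac{4}{c}\right)$)
$\left(-204 + D{\left(21,N{\left(-5 \right)} \right)}\right) \left(-102\right) = \left(-204 + \left(-10 + 8 \cdot 1\right)\right) \left(-102\right) = \left(-204 + \left(-10 + 8\right)\right) \left(-102\right) = \left(-204 - 2\right) \left(-102\right) = \left(-206\right) \left(-102\right) = 21012$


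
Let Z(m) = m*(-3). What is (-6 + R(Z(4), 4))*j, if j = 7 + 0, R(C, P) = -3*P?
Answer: -126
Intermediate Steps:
Z(m) = -3*m
j = 7
(-6 + R(Z(4), 4))*j = (-6 - 3*4)*7 = (-6 - 12)*7 = -18*7 = -126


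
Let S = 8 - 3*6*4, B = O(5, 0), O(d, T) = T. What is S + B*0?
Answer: -64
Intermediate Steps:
B = 0
S = -64 (S = 8 - 18*4 = 8 - 72 = -64)
S + B*0 = -64 + 0*0 = -64 + 0 = -64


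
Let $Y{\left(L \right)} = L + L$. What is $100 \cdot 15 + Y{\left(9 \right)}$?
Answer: $1518$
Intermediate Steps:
$Y{\left(L \right)} = 2 L$
$100 \cdot 15 + Y{\left(9 \right)} = 100 \cdot 15 + 2 \cdot 9 = 1500 + 18 = 1518$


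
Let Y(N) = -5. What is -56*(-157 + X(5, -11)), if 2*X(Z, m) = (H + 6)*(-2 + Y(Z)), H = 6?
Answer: 11144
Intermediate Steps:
X(Z, m) = -42 (X(Z, m) = ((6 + 6)*(-2 - 5))/2 = (12*(-7))/2 = (½)*(-84) = -42)
-56*(-157 + X(5, -11)) = -56*(-157 - 42) = -56*(-199) = 11144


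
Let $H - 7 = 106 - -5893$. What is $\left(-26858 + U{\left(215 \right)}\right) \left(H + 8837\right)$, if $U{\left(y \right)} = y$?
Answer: $-395462049$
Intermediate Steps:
$H = 6006$ ($H = 7 + \left(106 - -5893\right) = 7 + \left(106 + 5893\right) = 7 + 5999 = 6006$)
$\left(-26858 + U{\left(215 \right)}\right) \left(H + 8837\right) = \left(-26858 + 215\right) \left(6006 + 8837\right) = \left(-26643\right) 14843 = -395462049$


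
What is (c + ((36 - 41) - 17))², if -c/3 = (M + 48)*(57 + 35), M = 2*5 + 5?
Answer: 303108100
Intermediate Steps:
M = 15 (M = 10 + 5 = 15)
c = -17388 (c = -3*(15 + 48)*(57 + 35) = -189*92 = -3*5796 = -17388)
(c + ((36 - 41) - 17))² = (-17388 + ((36 - 41) - 17))² = (-17388 + (-5 - 17))² = (-17388 - 22)² = (-17410)² = 303108100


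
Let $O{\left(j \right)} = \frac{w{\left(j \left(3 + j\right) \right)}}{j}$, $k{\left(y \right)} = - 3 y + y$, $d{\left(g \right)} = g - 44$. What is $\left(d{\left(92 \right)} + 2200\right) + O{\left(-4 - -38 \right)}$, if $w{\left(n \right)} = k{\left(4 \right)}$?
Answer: $\frac{38212}{17} \approx 2247.8$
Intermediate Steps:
$d{\left(g \right)} = -44 + g$ ($d{\left(g \right)} = g - 44 = -44 + g$)
$k{\left(y \right)} = - 2 y$
$w{\left(n \right)} = -8$ ($w{\left(n \right)} = \left(-2\right) 4 = -8$)
$O{\left(j \right)} = - \frac{8}{j}$
$\left(d{\left(92 \right)} + 2200\right) + O{\left(-4 - -38 \right)} = \left(\left(-44 + 92\right) + 2200\right) - \frac{8}{-4 - -38} = \left(48 + 2200\right) - \frac{8}{-4 + 38} = 2248 - \frac{8}{34} = 2248 - \frac{4}{17} = \frac{38212}{17}$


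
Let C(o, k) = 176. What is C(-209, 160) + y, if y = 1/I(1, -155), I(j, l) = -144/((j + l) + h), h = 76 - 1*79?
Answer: 25501/144 ≈ 177.09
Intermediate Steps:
h = -3 (h = 76 - 79 = -3)
I(j, l) = -144/(-3 + j + l) (I(j, l) = -144/((j + l) - 3) = -144/(-3 + j + l))
y = 157/144 (y = 1/(-144/(-3 + 1 - 155)) = 1/(-144/(-157)) = 1/(-144*(-1/157)) = 1/(144/157) = 157/144 ≈ 1.0903)
C(-209, 160) + y = 176 + 157/144 = 25501/144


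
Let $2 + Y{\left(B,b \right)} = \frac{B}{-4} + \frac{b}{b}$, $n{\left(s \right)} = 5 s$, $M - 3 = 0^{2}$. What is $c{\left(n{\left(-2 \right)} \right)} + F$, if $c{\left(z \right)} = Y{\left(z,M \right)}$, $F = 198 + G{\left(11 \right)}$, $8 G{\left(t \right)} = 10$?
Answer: $\frac{803}{4} \approx 200.75$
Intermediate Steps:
$M = 3$ ($M = 3 + 0^{2} = 3 + 0 = 3$)
$G{\left(t \right)} = \frac{5}{4}$ ($G{\left(t \right)} = \frac{1}{8} \cdot 10 = \frac{5}{4}$)
$F = \frac{797}{4}$ ($F = 198 + \frac{5}{4} = \frac{797}{4} \approx 199.25$)
$Y{\left(B,b \right)} = -1 - \frac{B}{4}$ ($Y{\left(B,b \right)} = -2 + \left(\frac{B}{-4} + \frac{b}{b}\right) = -2 + \left(B \left(- \frac{1}{4}\right) + 1\right) = -2 - \left(-1 + \frac{B}{4}\right) = -1 - \frac{B}{4}$)
$c{\left(z \right)} = -1 - \frac{z}{4}$
$c{\left(n{\left(-2 \right)} \right)} + F = \left(-1 - \frac{5 \left(-2\right)}{4}\right) + \frac{797}{4} = \left(-1 - - \frac{5}{2}\right) + \frac{797}{4} = \left(-1 + \frac{5}{2}\right) + \frac{797}{4} = \frac{3}{2} + \frac{797}{4} = \frac{803}{4}$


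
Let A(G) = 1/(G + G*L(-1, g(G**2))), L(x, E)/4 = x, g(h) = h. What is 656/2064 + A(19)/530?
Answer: 137609/433010 ≈ 0.31780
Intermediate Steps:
L(x, E) = 4*x
A(G) = -1/(3*G) (A(G) = 1/(G + G*(4*(-1))) = 1/(G + G*(-4)) = 1/(G - 4*G) = 1/(-3*G) = -1/(3*G))
656/2064 + A(19)/530 = 656/2064 - 1/3/19/530 = 656*(1/2064) - 1/3*1/19*(1/530) = 41/129 - 1/57*1/530 = 41/129 - 1/30210 = 137609/433010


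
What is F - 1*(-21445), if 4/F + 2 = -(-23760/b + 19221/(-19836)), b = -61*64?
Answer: 30778579931/1435271 ≈ 21444.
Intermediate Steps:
b = -3904
F = -806664/1435271 (F = 4/(-2 - (-23760/(-3904) + 19221/(-19836))) = 4/(-2 - (-23760*(-1/3904) + 19221*(-1/19836))) = 4/(-2 - (1485/244 - 6407/6612)) = 4/(-2 - 1*1031939/201666) = 4/(-2 - 1031939/201666) = 4/(-1435271/201666) = 4*(-201666/1435271) = -806664/1435271 ≈ -0.56203)
F - 1*(-21445) = -806664/1435271 - 1*(-21445) = -806664/1435271 + 21445 = 30778579931/1435271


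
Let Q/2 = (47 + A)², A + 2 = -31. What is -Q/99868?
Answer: -98/24967 ≈ -0.0039252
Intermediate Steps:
A = -33 (A = -2 - 31 = -33)
Q = 392 (Q = 2*(47 - 33)² = 2*14² = 2*196 = 392)
-Q/99868 = -392/99868 = -1*98/24967 = -98/24967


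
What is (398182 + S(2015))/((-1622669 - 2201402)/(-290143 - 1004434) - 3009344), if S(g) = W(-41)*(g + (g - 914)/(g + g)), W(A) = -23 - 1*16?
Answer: -7544472406327/71041491062310 ≈ -0.10620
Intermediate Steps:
W(A) = -39 (W(A) = -23 - 16 = -39)
S(g) = -39*g - 39*(-914 + g)/(2*g) (S(g) = -39*(g + (g - 914)/(g + g)) = -39*(g + (-914 + g)/((2*g))) = -39*(g + (-914 + g)*(1/(2*g))) = -39*(g + (-914 + g)/(2*g)) = -39*g - 39*(-914 + g)/(2*g))
(398182 + S(2015))/((-1622669 - 2201402)/(-290143 - 1004434) - 3009344) = (398182 + (-39/2 - 39*2015 + 17823/2015))/((-1622669 - 2201402)/(-290143 - 1004434) - 3009344) = (398182 + (-39/2 - 78585 + 17823*(1/2015)))/(-3824071/(-1294577) - 3009344) = (398182 + (-39/2 - 78585 + 1371/155))/(-3824071*(-1/1294577) - 3009344) = (398182 - 24364653/310)/(3824071/1294577 - 3009344) = 99071767/(310*(-3895823703417/1294577)) = (99071767/310)*(-1294577/3895823703417) = -7544472406327/71041491062310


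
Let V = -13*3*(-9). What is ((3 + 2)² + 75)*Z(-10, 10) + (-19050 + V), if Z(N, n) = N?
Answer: -19699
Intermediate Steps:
V = 351 (V = -39*(-9) = 351)
((3 + 2)² + 75)*Z(-10, 10) + (-19050 + V) = ((3 + 2)² + 75)*(-10) + (-19050 + 351) = (5² + 75)*(-10) - 18699 = (25 + 75)*(-10) - 18699 = 100*(-10) - 18699 = -1000 - 18699 = -19699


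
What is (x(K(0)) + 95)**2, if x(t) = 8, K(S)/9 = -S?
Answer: 10609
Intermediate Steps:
K(S) = -9*S (K(S) = 9*(-S) = -9*S)
(x(K(0)) + 95)**2 = (8 + 95)**2 = 103**2 = 10609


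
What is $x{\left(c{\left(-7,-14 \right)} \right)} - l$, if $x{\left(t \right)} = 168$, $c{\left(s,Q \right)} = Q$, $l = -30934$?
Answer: $31102$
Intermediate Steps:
$x{\left(c{\left(-7,-14 \right)} \right)} - l = 168 - -30934 = 168 + 30934 = 31102$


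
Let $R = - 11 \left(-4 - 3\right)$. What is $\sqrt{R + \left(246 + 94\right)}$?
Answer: $\sqrt{417} \approx 20.421$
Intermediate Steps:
$R = 77$ ($R = \left(-11\right) \left(-7\right) = 77$)
$\sqrt{R + \left(246 + 94\right)} = \sqrt{77 + \left(246 + 94\right)} = \sqrt{77 + 340} = \sqrt{417}$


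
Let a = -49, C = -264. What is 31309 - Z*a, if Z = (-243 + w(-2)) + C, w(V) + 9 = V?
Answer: 5927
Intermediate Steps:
w(V) = -9 + V
Z = -518 (Z = (-243 + (-9 - 2)) - 264 = (-243 - 11) - 264 = -254 - 264 = -518)
31309 - Z*a = 31309 - (-518)*(-49) = 31309 - 1*25382 = 31309 - 25382 = 5927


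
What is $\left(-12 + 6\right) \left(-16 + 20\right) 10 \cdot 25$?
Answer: $-6000$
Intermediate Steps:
$\left(-12 + 6\right) \left(-16 + 20\right) 10 \cdot 25 = \left(-6\right) 4 \cdot 10 \cdot 25 = \left(-24\right) 10 \cdot 25 = \left(-240\right) 25 = -6000$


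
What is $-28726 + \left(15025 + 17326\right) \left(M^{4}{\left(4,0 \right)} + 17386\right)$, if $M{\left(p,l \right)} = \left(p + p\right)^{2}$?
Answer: $543322140576$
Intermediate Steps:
$M{\left(p,l \right)} = 4 p^{2}$ ($M{\left(p,l \right)} = \left(2 p\right)^{2} = 4 p^{2}$)
$-28726 + \left(15025 + 17326\right) \left(M^{4}{\left(4,0 \right)} + 17386\right) = -28726 + \left(15025 + 17326\right) \left(\left(4 \cdot 4^{2}\right)^{4} + 17386\right) = -28726 + 32351 \left(\left(4 \cdot 16\right)^{4} + 17386\right) = -28726 + 32351 \left(64^{4} + 17386\right) = -28726 + 32351 \left(16777216 + 17386\right) = -28726 + 32351 \cdot 16794602 = -28726 + 543322169302 = 543322140576$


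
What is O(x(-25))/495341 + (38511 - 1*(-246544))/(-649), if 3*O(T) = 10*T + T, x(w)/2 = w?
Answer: -38508967565/87675357 ≈ -439.22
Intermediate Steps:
x(w) = 2*w
O(T) = 11*T/3 (O(T) = (10*T + T)/3 = (11*T)/3 = 11*T/3)
O(x(-25))/495341 + (38511 - 1*(-246544))/(-649) = (11*(2*(-25))/3)/495341 + (38511 - 1*(-246544))/(-649) = ((11/3)*(-50))*(1/495341) + (38511 + 246544)*(-1/649) = -550/3*1/495341 + 285055*(-1/649) = -50/135093 - 285055/649 = -38508967565/87675357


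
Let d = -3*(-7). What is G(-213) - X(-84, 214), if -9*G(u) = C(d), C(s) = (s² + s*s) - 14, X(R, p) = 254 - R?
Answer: -3910/9 ≈ -434.44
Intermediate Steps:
d = 21
C(s) = -14 + 2*s² (C(s) = (s² + s²) - 14 = 2*s² - 14 = -14 + 2*s²)
G(u) = -868/9 (G(u) = -(-14 + 2*21²)/9 = -(-14 + 2*441)/9 = -(-14 + 882)/9 = -⅑*868 = -868/9)
G(-213) - X(-84, 214) = -868/9 - (254 - 1*(-84)) = -868/9 - (254 + 84) = -868/9 - 1*338 = -868/9 - 338 = -3910/9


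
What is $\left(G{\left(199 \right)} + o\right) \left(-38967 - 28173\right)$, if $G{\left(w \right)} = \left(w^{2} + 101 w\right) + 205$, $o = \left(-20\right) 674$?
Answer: $-3116974500$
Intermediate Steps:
$o = -13480$
$G{\left(w \right)} = 205 + w^{2} + 101 w$
$\left(G{\left(199 \right)} + o\right) \left(-38967 - 28173\right) = \left(\left(205 + 199^{2} + 101 \cdot 199\right) - 13480\right) \left(-38967 - 28173\right) = \left(\left(205 + 39601 + 20099\right) - 13480\right) \left(-67140\right) = \left(59905 - 13480\right) \left(-67140\right) = 46425 \left(-67140\right) = -3116974500$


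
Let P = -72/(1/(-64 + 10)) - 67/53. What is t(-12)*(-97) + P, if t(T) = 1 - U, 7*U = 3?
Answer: 1421415/371 ≈ 3831.3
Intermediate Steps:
U = 3/7 (U = (⅐)*3 = 3/7 ≈ 0.42857)
t(T) = 4/7 (t(T) = 1 - 1*3/7 = 1 - 3/7 = 4/7)
P = 205997/53 (P = -72/(1/(-54)) - 67*1/53 = -72/(-1/54) - 67/53 = -72*(-54) - 67/53 = 3888 - 67/53 = 205997/53 ≈ 3886.7)
t(-12)*(-97) + P = (4/7)*(-97) + 205997/53 = -388/7 + 205997/53 = 1421415/371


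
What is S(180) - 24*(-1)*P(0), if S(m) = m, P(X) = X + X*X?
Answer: 180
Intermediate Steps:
P(X) = X + X**2
S(180) - 24*(-1)*P(0) = 180 - 24*(-1)*0*(1 + 0) = 180 - (-24)*0*1 = 180 - (-24)*0 = 180 - 1*0 = 180 + 0 = 180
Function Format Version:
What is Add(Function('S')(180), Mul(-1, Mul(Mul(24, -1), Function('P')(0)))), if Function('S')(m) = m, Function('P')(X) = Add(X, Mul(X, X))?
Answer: 180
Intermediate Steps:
Function('P')(X) = Add(X, Pow(X, 2))
Add(Function('S')(180), Mul(-1, Mul(Mul(24, -1), Function('P')(0)))) = Add(180, Mul(-1, Mul(Mul(24, -1), Mul(0, Add(1, 0))))) = Add(180, Mul(-1, Mul(-24, Mul(0, 1)))) = Add(180, Mul(-1, Mul(-24, 0))) = Add(180, Mul(-1, 0)) = Add(180, 0) = 180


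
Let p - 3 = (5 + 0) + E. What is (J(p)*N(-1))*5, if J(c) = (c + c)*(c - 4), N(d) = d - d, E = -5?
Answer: 0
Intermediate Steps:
p = 3 (p = 3 + ((5 + 0) - 5) = 3 + (5 - 5) = 3 + 0 = 3)
N(d) = 0
J(c) = 2*c*(-4 + c) (J(c) = (2*c)*(-4 + c) = 2*c*(-4 + c))
(J(p)*N(-1))*5 = ((2*3*(-4 + 3))*0)*5 = ((2*3*(-1))*0)*5 = -6*0*5 = 0*5 = 0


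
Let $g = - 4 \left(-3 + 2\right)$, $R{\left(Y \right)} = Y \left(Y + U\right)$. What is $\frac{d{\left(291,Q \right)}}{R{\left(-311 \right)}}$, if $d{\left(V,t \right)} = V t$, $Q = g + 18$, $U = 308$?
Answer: $\frac{2134}{311} \approx 6.8617$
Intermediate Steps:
$R{\left(Y \right)} = Y \left(308 + Y\right)$ ($R{\left(Y \right)} = Y \left(Y + 308\right) = Y \left(308 + Y\right)$)
$g = 4$ ($g = \left(-4\right) \left(-1\right) = 4$)
$Q = 22$ ($Q = 4 + 18 = 22$)
$\frac{d{\left(291,Q \right)}}{R{\left(-311 \right)}} = \frac{291 \cdot 22}{\left(-311\right) \left(308 - 311\right)} = \frac{6402}{\left(-311\right) \left(-3\right)} = \frac{6402}{933} = 6402 \cdot \frac{1}{933} = \frac{2134}{311}$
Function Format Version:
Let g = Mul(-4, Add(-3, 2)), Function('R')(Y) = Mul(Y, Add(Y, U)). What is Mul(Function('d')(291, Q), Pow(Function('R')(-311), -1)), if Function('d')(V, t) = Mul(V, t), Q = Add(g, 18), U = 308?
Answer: Rational(2134, 311) ≈ 6.8617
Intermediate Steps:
Function('R')(Y) = Mul(Y, Add(308, Y)) (Function('R')(Y) = Mul(Y, Add(Y, 308)) = Mul(Y, Add(308, Y)))
g = 4 (g = Mul(-4, -1) = 4)
Q = 22 (Q = Add(4, 18) = 22)
Mul(Function('d')(291, Q), Pow(Function('R')(-311), -1)) = Mul(Mul(291, 22), Pow(Mul(-311, Add(308, -311)), -1)) = Mul(6402, Pow(Mul(-311, -3), -1)) = Mul(6402, Pow(933, -1)) = Mul(6402, Rational(1, 933)) = Rational(2134, 311)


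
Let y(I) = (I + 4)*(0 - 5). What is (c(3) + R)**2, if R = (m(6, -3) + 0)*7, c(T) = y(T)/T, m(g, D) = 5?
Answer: 4900/9 ≈ 544.44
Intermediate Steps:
y(I) = -20 - 5*I (y(I) = (4 + I)*(-5) = -20 - 5*I)
c(T) = (-20 - 5*T)/T
R = 35 (R = (5 + 0)*7 = 5*7 = 35)
(c(3) + R)**2 = ((-5 - 20/3) + 35)**2 = (-35/3 + 35)**2 = (70/3)**2 = 4900/9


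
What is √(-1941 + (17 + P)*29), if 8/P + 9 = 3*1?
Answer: 2*I*√3345/3 ≈ 38.557*I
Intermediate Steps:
P = -4/3 (P = 8/(-9 + 3*1) = 8/(-9 + 3) = 8/(-6) = 8*(-⅙) = -4/3 ≈ -1.3333)
√(-1941 + (17 + P)*29) = √(-1941 + (17 - 4/3)*29) = √(-1941 + (47/3)*29) = √(-1941 + 1363/3) = √(-4460/3) = 2*I*√3345/3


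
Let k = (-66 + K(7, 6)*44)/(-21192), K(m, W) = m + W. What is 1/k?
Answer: -10596/253 ≈ -41.881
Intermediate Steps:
K(m, W) = W + m
k = -253/10596 (k = (-66 + (6 + 7)*44)/(-21192) = (-66 + 13*44)*(-1/21192) = (-66 + 572)*(-1/21192) = 506*(-1/21192) = -253/10596 ≈ -0.023877)
1/k = 1/(-253/10596) = -10596/253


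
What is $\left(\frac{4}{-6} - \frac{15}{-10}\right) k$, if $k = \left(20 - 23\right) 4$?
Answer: $-10$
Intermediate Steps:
$k = -12$ ($k = \left(-3\right) 4 = -12$)
$\left(\frac{4}{-6} - \frac{15}{-10}\right) k = \left(\frac{4}{-6} - \frac{15}{-10}\right) \left(-12\right) = \left(4 \left(- \frac{1}{6}\right) - - \frac{3}{2}\right) \left(-12\right) = \left(- \frac{2}{3} + \frac{3}{2}\right) \left(-12\right) = \frac{5}{6} \left(-12\right) = -10$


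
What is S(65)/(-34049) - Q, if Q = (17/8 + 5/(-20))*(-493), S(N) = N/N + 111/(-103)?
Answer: 25934612629/28056376 ≈ 924.38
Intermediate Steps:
S(N) = -8/103 (S(N) = 1 + 111*(-1/103) = 1 - 111/103 = -8/103)
Q = -7395/8 (Q = (17*(1/8) + 5*(-1/20))*(-493) = (17/8 - 1/4)*(-493) = (15/8)*(-493) = -7395/8 ≈ -924.38)
S(65)/(-34049) - Q = -8/103/(-34049) - 1*(-7395/8) = -8/103*(-1/34049) + 7395/8 = 8/3507047 + 7395/8 = 25934612629/28056376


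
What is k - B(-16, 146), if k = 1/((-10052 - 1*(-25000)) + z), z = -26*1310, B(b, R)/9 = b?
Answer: 2752127/19112 ≈ 144.00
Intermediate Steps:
B(b, R) = 9*b
z = -34060
k = -1/19112 (k = 1/((-10052 - 1*(-25000)) - 34060) = 1/((-10052 + 25000) - 34060) = 1/(14948 - 34060) = 1/(-19112) = -1/19112 ≈ -5.2323e-5)
k - B(-16, 146) = -1/19112 - 9*(-16) = -1/19112 - 1*(-144) = -1/19112 + 144 = 2752127/19112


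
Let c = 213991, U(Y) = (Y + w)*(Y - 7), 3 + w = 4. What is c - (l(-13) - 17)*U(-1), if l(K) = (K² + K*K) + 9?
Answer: 213991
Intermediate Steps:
w = 1 (w = -3 + 4 = 1)
U(Y) = (1 + Y)*(-7 + Y) (U(Y) = (Y + 1)*(Y - 7) = (1 + Y)*(-7 + Y))
l(K) = 9 + 2*K² (l(K) = (K² + K²) + 9 = 2*K² + 9 = 9 + 2*K²)
c - (l(-13) - 17)*U(-1) = 213991 - ((9 + 2*(-13)²) - 17)*(-7 + (-1)² - 6*(-1)) = 213991 - ((9 + 2*169) - 17)*(-7 + 1 + 6) = 213991 - ((9 + 338) - 17)*0 = 213991 - (347 - 17)*0 = 213991 - 330*0 = 213991 - 1*0 = 213991 + 0 = 213991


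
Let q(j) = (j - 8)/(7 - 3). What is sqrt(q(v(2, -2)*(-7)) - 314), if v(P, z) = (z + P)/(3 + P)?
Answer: 2*I*sqrt(79) ≈ 17.776*I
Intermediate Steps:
v(P, z) = (P + z)/(3 + P)
q(j) = -2 + j/4 (q(j) = (-8 + j)/4 = (-8 + j)*(1/4) = -2 + j/4)
sqrt(q(v(2, -2)*(-7)) - 314) = sqrt((-2 + (((2 - 2)/(3 + 2))*(-7))/4) - 314) = sqrt((-2 + ((0/5)*(-7))/4) - 314) = sqrt((-2 + (((1/5)*0)*(-7))/4) - 314) = sqrt((-2 + (0*(-7))/4) - 314) = sqrt((-2 + (1/4)*0) - 314) = sqrt((-2 + 0) - 314) = sqrt(-2 - 314) = sqrt(-316) = 2*I*sqrt(79)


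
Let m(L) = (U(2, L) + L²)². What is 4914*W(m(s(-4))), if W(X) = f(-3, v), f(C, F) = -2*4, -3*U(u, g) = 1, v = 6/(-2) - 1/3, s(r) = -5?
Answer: -39312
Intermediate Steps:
v = -10/3 (v = 6*(-½) - 1*⅓ = -3 - ⅓ = -10/3 ≈ -3.3333)
U(u, g) = -⅓ (U(u, g) = -⅓*1 = -⅓)
m(L) = (-⅓ + L²)²
f(C, F) = -8
W(X) = -8
4914*W(m(s(-4))) = 4914*(-8) = -39312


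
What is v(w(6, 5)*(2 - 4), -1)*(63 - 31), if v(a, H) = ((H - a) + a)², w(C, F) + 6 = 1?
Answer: 32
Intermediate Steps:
w(C, F) = -5 (w(C, F) = -6 + 1 = -5)
v(a, H) = H²
v(w(6, 5)*(2 - 4), -1)*(63 - 31) = (-1)²*(63 - 31) = 1*32 = 32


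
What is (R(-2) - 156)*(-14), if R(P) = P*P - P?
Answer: 2100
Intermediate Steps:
R(P) = P² - P
(R(-2) - 156)*(-14) = (-2*(-1 - 2) - 156)*(-14) = (-2*(-3) - 156)*(-14) = (6 - 156)*(-14) = -150*(-14) = 2100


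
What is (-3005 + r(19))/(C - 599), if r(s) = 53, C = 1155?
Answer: -738/139 ≈ -5.3093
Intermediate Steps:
(-3005 + r(19))/(C - 599) = (-3005 + 53)/(1155 - 599) = -2952/556 = -2952*1/556 = -738/139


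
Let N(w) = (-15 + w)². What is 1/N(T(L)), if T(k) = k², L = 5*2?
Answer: 1/7225 ≈ 0.00013841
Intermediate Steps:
L = 10
1/N(T(L)) = 1/((-15 + 10²)²) = 1/((-15 + 100)²) = 1/(85²) = 1/7225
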